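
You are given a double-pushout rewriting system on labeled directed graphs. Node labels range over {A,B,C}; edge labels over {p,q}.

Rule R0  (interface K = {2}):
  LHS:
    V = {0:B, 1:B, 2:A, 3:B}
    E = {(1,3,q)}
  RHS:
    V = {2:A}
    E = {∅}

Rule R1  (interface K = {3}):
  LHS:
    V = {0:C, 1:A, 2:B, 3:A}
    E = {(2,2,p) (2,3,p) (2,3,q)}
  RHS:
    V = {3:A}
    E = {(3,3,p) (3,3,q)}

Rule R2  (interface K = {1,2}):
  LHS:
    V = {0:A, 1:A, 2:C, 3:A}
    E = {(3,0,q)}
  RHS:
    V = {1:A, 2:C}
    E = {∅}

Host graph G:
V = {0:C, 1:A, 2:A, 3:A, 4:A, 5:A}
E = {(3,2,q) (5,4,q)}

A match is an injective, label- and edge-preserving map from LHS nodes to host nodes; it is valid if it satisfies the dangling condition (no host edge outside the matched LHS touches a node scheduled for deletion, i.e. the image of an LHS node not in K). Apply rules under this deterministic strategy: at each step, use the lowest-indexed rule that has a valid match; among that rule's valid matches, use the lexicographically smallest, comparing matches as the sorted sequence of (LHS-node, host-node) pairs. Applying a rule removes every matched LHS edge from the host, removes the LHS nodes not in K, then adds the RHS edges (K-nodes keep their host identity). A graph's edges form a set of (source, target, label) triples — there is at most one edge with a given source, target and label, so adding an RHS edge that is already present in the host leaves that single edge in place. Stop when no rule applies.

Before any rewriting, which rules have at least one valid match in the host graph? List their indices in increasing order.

R0: no valid match — LHS pattern not found
R1: no valid match — LHS pattern not found
R2: 6 valid matches — {0↦2, 1↦1, 2↦0, 3↦3}, {0↦2, 1↦4, 2↦0, 3↦3}, {0↦2, 1↦5, 2↦0, 3↦3} (+3 more)

Answer: [R2]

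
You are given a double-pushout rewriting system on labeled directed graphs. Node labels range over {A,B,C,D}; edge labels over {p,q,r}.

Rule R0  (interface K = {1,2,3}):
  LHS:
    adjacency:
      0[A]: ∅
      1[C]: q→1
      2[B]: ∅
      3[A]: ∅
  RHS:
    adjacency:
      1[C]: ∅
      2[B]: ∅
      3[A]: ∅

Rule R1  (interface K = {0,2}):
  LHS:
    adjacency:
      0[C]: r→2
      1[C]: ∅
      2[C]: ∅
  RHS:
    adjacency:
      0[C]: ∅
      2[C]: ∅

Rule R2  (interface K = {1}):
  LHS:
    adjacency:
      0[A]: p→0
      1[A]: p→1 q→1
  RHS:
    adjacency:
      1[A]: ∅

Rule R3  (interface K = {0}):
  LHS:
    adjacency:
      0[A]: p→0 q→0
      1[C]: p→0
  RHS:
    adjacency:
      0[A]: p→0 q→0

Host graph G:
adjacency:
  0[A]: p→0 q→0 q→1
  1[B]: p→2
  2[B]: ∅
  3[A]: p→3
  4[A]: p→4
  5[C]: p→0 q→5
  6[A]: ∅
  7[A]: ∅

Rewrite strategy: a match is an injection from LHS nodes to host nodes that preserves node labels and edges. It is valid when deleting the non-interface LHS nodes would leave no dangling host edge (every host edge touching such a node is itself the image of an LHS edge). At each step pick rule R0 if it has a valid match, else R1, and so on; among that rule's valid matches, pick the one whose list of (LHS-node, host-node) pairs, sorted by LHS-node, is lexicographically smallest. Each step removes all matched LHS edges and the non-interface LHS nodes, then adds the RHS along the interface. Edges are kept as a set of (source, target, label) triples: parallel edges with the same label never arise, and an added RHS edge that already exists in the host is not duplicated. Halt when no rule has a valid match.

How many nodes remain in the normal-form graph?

[0] host  ⇒  8 nodes, 8 edges  {0-p->0 0-q->0 0-q->1 1-p->2 3-p->3 4-p->4 5-p->0 5-q->5}
[1] R0 @ {0↦6, 1↦5, 2↦1, 3↦0}  ⇒  7 nodes, 7 edges  {0-p->0 0-q->0 0-q->1 1-p->2 3-p->3 4-p->4 5-p->0}
[2] R2 @ {0↦3, 1↦0}  ⇒  6 nodes, 4 edges  {0-q->1 1-p->2 4-p->4 5-p->0}
halt: no rule applies after step 2
NF nodes: {0:A, 1:B, 2:B, 4:A, 5:C, 7:A}

Answer: 6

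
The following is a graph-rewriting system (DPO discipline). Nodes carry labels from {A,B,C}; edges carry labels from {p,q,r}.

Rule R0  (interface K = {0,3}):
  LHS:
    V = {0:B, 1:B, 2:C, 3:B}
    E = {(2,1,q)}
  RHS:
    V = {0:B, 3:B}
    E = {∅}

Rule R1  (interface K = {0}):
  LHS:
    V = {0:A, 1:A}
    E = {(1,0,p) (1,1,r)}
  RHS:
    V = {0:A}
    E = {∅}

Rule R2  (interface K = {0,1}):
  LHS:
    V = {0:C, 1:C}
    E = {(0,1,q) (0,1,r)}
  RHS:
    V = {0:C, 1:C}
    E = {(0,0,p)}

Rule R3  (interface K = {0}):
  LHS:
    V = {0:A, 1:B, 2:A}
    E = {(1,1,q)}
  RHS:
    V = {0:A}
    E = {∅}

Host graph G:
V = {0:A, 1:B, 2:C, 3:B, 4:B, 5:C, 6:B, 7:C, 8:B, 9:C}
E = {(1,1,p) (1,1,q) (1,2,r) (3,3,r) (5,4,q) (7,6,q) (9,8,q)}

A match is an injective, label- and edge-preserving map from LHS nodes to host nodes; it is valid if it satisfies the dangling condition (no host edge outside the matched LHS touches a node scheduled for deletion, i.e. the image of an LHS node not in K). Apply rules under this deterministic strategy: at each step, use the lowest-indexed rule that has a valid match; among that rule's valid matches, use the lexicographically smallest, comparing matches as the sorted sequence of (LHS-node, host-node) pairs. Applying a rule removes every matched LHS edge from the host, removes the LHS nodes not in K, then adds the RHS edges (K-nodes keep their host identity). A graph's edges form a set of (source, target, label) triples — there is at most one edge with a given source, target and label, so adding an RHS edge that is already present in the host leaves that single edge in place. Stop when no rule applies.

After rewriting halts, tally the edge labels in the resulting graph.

[0] host  ⇒  10 nodes, 7 edges  {1-p->1 1-q->1 1-r->2 3-r->3 5-q->4 7-q->6 9-q->8}
[1] R0 @ {0↦1, 1↦4, 2↦5, 3↦3}  ⇒  8 nodes, 6 edges  {1-p->1 1-q->1 1-r->2 3-r->3 7-q->6 9-q->8}
[2] R0 @ {0↦1, 1↦6, 2↦7, 3↦3}  ⇒  6 nodes, 5 edges  {1-p->1 1-q->1 1-r->2 3-r->3 9-q->8}
[3] R0 @ {0↦1, 1↦8, 2↦9, 3↦3}  ⇒  4 nodes, 4 edges  {1-p->1 1-q->1 1-r->2 3-r->3}
halt: no rule applies after step 3
NF edges: [(1, 1, 'p'), (1, 1, 'q'), (1, 2, 'r'), (3, 3, 'r')]

Answer: p:1 q:1 r:2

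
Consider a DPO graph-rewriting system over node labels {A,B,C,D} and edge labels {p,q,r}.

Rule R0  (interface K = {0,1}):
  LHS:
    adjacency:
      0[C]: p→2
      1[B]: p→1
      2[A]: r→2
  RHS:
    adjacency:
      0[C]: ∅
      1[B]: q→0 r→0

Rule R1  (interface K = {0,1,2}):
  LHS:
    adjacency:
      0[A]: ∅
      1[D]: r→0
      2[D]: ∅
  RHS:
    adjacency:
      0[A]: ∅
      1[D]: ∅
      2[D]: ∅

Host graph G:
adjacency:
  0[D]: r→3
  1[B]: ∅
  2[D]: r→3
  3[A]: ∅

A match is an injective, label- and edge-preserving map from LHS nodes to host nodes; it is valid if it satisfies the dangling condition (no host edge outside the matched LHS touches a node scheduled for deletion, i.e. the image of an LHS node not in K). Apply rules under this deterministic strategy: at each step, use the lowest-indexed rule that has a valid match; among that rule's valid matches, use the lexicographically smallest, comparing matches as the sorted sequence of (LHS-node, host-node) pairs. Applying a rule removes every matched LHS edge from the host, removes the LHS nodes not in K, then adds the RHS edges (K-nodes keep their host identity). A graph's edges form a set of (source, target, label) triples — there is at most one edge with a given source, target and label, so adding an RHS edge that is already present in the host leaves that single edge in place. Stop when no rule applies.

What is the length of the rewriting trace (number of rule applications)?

Answer: 2

Derivation:
[0] host  ⇒  4 nodes, 2 edges  {0-r->3 2-r->3}
[1] R1 @ {0↦3, 1↦0, 2↦2}  ⇒  4 nodes, 1 edges  {2-r->3}
[2] R1 @ {0↦3, 1↦2, 2↦0}  ⇒  4 nodes, 0 edges  {∅}
final graph: no rule applies after step 2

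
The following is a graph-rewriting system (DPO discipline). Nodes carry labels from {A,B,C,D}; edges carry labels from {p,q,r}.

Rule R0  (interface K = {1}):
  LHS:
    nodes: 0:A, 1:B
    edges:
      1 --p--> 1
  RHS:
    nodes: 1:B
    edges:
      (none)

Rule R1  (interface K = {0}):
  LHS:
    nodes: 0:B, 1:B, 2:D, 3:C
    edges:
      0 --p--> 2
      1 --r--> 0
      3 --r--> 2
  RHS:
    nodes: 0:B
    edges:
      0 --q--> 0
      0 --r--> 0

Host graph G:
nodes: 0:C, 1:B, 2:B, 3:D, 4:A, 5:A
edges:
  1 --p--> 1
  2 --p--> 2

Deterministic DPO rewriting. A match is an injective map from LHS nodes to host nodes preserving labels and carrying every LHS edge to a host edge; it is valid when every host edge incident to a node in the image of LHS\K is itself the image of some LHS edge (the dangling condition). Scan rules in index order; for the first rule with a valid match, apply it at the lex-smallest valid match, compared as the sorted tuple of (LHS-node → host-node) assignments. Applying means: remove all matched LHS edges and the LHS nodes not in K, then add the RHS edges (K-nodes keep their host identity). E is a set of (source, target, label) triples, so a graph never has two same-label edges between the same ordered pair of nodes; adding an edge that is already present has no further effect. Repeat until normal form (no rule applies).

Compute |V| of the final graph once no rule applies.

Answer: 4

Steps:
[0] host  ⇒  6 nodes, 2 edges  {1-p->1 2-p->2}
[1] R0 @ {0↦4, 1↦1}  ⇒  5 nodes, 1 edges  {2-p->2}
[2] R0 @ {0↦5, 1↦2}  ⇒  4 nodes, 0 edges  {∅}
normal form: no rule applies after step 2
NF nodes: {0:C, 1:B, 2:B, 3:D}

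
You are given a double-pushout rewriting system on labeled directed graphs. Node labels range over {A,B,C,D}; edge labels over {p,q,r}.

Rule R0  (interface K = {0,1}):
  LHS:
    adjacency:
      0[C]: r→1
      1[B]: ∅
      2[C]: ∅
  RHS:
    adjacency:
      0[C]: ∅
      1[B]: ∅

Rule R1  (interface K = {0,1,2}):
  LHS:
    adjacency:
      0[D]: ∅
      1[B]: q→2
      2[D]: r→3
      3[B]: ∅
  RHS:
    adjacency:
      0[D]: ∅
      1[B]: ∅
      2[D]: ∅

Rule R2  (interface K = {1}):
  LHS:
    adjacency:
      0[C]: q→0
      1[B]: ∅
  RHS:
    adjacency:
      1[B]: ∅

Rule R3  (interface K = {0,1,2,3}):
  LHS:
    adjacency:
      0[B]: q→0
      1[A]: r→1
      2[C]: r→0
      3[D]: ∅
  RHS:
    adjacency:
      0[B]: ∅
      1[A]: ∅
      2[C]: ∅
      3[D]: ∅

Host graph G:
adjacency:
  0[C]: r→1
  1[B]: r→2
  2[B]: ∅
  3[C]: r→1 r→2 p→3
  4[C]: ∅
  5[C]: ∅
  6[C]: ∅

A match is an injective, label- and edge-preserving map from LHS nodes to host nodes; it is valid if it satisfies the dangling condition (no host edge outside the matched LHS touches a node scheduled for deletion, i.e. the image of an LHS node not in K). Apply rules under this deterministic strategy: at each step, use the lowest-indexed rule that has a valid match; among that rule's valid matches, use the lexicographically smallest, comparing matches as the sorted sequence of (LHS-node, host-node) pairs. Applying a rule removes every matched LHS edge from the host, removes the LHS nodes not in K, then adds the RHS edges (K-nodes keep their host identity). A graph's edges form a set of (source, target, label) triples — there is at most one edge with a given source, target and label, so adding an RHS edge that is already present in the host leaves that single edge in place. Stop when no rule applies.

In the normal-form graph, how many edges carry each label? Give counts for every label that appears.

Answer: p:1 r:1

Steps:
[0] host  ⇒  7 nodes, 5 edges  {0-r->1 1-r->2 3-r->1 3-r->2 3-p->3}
[1] R0 @ {0↦0, 1↦1, 2↦4}  ⇒  6 nodes, 4 edges  {1-r->2 3-r->1 3-r->2 3-p->3}
[2] R0 @ {0↦3, 1↦1, 2↦0}  ⇒  5 nodes, 3 edges  {1-r->2 3-r->2 3-p->3}
[3] R0 @ {0↦3, 1↦2, 2↦5}  ⇒  4 nodes, 2 edges  {1-r->2 3-p->3}
halt: no rule applies after step 3
NF edges: [(1, 2, 'r'), (3, 3, 'p')]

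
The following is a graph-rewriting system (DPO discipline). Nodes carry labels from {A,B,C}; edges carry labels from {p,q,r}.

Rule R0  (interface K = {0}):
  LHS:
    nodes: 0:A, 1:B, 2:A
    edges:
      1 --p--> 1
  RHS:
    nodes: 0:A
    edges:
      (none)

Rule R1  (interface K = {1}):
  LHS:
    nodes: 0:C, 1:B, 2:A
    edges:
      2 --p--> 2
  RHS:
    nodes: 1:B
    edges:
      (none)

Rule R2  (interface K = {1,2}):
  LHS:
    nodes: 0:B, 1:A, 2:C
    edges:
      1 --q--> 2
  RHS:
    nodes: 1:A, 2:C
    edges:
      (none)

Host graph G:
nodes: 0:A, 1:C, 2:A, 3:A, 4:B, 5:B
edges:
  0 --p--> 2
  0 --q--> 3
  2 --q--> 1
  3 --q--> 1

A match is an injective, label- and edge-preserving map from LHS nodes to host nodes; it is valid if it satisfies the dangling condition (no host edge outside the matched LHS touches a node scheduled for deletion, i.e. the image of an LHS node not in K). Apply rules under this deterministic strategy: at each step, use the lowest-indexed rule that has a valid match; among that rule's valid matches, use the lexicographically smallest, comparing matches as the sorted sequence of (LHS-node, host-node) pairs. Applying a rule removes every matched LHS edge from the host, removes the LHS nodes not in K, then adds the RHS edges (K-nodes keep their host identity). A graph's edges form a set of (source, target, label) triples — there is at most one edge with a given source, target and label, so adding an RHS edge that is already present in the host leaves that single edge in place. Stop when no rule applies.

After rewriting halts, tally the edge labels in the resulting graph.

Answer: p:1 q:1

Steps:
initial: |V|=6 |E|=4  E = 0-p->2 0-q->3 2-q->1 3-q->1
step 1: apply R2 at {0↦4, 1↦2, 2↦1}  → |V|=5 |E|=3  E = 0-p->2 0-q->3 3-q->1
step 2: apply R2 at {0↦5, 1↦3, 2↦1}  → |V|=4 |E|=2  E = 0-p->2 0-q->3
halt: no rule applies after step 2
NF edges: [(0, 2, 'p'), (0, 3, 'q')]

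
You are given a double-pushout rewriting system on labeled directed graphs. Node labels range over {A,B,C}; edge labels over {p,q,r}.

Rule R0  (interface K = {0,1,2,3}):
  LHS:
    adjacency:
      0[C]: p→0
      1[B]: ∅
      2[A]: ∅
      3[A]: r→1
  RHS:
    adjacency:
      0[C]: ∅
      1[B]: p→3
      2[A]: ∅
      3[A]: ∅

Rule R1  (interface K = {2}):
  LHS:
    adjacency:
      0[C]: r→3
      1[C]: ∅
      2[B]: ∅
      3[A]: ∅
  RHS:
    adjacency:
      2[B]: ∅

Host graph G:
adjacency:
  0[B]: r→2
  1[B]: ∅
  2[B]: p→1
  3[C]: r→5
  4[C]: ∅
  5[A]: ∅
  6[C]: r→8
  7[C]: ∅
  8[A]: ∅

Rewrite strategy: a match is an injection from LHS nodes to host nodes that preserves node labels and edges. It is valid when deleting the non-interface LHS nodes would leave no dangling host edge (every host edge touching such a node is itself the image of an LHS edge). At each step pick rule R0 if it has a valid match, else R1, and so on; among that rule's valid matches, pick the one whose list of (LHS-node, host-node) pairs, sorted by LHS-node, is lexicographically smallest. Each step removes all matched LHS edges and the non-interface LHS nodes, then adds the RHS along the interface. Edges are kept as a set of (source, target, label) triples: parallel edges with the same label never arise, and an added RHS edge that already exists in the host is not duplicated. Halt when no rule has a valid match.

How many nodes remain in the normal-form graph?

start.  V:9 E:4  edges: 0-r->2 2-p->1 3-r->5 6-r->8
1. fire R1 via {0↦3, 1↦4, 2↦0, 3↦5}  →  V:6 E:3  edges: 0-r->2 2-p->1 6-r->8
2. fire R1 via {0↦6, 1↦7, 2↦0, 3↦8}  →  V:3 E:2  edges: 0-r->2 2-p->1
halt: no rule applies after step 2
NF nodes: {0:B, 1:B, 2:B}

Answer: 3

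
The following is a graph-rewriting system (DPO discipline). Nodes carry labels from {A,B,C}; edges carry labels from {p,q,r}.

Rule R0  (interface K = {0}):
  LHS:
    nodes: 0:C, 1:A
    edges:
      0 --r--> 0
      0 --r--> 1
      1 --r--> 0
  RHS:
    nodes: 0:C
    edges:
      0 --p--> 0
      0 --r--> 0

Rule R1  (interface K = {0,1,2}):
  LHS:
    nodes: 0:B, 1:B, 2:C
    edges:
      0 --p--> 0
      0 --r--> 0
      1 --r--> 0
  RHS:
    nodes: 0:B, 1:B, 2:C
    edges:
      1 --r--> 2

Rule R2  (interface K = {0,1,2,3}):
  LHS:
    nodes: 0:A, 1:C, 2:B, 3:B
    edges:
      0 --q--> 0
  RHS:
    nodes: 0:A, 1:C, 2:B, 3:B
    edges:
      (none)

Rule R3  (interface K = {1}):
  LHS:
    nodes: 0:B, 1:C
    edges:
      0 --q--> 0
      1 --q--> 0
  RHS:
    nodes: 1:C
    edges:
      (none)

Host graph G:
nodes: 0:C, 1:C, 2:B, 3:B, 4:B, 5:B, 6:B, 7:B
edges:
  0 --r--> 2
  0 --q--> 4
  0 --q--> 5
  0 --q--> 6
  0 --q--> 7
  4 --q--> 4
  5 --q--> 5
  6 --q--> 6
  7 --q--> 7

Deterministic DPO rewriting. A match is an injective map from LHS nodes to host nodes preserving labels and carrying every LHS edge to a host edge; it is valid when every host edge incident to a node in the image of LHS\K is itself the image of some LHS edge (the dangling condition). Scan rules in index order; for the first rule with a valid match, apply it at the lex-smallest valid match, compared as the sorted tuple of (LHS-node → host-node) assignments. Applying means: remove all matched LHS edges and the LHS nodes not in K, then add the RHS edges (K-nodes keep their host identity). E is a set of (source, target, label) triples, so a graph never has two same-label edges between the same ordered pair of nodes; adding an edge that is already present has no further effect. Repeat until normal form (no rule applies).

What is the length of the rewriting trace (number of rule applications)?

start.  V:8 E:9  edges: 0-r->2 0-q->4 0-q->5 0-q->6 0-q->7 4-q->4 5-q->5 6-q->6 7-q->7
1. fire R3 via {0↦4, 1↦0}  →  V:7 E:7  edges: 0-r->2 0-q->5 0-q->6 0-q->7 5-q->5 6-q->6 7-q->7
2. fire R3 via {0↦5, 1↦0}  →  V:6 E:5  edges: 0-r->2 0-q->6 0-q->7 6-q->6 7-q->7
3. fire R3 via {0↦6, 1↦0}  →  V:5 E:3  edges: 0-r->2 0-q->7 7-q->7
4. fire R3 via {0↦7, 1↦0}  →  V:4 E:1  edges: 0-r->2
normal form: no rule applies after step 4

Answer: 4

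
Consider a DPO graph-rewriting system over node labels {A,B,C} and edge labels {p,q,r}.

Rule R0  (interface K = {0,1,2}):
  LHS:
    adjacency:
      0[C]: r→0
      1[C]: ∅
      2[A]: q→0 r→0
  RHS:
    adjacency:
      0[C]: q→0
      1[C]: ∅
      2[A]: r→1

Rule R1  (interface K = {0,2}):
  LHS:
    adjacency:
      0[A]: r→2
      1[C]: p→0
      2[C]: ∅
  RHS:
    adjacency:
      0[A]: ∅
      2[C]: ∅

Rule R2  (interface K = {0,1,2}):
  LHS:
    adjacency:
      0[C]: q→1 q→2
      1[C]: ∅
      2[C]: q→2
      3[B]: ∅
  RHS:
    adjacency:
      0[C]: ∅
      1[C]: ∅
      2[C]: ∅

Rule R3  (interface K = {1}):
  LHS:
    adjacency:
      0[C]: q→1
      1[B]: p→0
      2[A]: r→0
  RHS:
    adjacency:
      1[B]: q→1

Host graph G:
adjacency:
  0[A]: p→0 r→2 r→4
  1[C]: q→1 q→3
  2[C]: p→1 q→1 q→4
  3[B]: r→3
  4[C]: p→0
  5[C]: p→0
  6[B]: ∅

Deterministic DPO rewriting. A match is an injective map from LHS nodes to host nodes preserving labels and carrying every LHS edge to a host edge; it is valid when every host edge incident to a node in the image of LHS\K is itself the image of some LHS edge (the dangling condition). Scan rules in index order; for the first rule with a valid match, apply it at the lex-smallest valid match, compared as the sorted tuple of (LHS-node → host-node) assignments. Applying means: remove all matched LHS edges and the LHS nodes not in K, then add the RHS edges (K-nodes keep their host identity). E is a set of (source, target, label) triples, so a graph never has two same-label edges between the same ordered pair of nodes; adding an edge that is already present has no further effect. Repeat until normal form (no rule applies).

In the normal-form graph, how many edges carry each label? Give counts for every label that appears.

[0] host  ⇒  7 nodes, 11 edges  {0-p->0 0-r->2 0-r->4 1-q->1 1-q->3 2-p->1 2-q->1 2-q->4 3-r->3 4-p->0 5-p->0}
[1] R1 @ {0↦0, 1↦5, 2↦2}  ⇒  6 nodes, 9 edges  {0-p->0 0-r->4 1-q->1 1-q->3 2-p->1 2-q->1 2-q->4 3-r->3 4-p->0}
[2] R2 @ {0↦2, 1↦4, 2↦1, 3↦6}  ⇒  5 nodes, 6 edges  {0-p->0 0-r->4 1-q->3 2-p->1 3-r->3 4-p->0}
normal form: no rule applies after step 2
NF edges: [(0, 0, 'p'), (0, 4, 'r'), (1, 3, 'q'), (2, 1, 'p'), (3, 3, 'r'), (4, 0, 'p')]

Answer: p:3 q:1 r:2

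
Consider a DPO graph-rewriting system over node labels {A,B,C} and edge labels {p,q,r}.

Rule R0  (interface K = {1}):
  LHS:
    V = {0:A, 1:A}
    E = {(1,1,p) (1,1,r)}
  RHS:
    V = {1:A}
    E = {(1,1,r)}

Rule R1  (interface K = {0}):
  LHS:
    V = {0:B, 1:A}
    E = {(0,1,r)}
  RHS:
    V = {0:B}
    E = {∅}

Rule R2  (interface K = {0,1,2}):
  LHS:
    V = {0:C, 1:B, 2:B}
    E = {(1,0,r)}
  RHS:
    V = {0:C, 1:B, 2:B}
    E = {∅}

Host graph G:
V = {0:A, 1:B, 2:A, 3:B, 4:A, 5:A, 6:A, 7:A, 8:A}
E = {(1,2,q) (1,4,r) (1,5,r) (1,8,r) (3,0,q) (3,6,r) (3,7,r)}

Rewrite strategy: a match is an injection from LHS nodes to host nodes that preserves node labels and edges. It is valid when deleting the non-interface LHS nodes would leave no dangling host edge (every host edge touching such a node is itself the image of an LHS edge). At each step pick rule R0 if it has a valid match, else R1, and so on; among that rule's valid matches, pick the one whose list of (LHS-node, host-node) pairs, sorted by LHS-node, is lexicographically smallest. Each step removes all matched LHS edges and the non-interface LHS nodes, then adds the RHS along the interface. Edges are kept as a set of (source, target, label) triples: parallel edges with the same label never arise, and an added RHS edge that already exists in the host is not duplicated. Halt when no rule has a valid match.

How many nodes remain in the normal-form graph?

Answer: 4

Steps:
[0] host  ⇒  9 nodes, 7 edges  {1-q->2 1-r->4 1-r->5 1-r->8 3-q->0 3-r->6 3-r->7}
[1] R1 @ {0↦1, 1↦4}  ⇒  8 nodes, 6 edges  {1-q->2 1-r->5 1-r->8 3-q->0 3-r->6 3-r->7}
[2] R1 @ {0↦1, 1↦5}  ⇒  7 nodes, 5 edges  {1-q->2 1-r->8 3-q->0 3-r->6 3-r->7}
[3] R1 @ {0↦1, 1↦8}  ⇒  6 nodes, 4 edges  {1-q->2 3-q->0 3-r->6 3-r->7}
[4] R1 @ {0↦3, 1↦6}  ⇒  5 nodes, 3 edges  {1-q->2 3-q->0 3-r->7}
[5] R1 @ {0↦3, 1↦7}  ⇒  4 nodes, 2 edges  {1-q->2 3-q->0}
halt: no rule applies after step 5
NF nodes: {0:A, 1:B, 2:A, 3:B}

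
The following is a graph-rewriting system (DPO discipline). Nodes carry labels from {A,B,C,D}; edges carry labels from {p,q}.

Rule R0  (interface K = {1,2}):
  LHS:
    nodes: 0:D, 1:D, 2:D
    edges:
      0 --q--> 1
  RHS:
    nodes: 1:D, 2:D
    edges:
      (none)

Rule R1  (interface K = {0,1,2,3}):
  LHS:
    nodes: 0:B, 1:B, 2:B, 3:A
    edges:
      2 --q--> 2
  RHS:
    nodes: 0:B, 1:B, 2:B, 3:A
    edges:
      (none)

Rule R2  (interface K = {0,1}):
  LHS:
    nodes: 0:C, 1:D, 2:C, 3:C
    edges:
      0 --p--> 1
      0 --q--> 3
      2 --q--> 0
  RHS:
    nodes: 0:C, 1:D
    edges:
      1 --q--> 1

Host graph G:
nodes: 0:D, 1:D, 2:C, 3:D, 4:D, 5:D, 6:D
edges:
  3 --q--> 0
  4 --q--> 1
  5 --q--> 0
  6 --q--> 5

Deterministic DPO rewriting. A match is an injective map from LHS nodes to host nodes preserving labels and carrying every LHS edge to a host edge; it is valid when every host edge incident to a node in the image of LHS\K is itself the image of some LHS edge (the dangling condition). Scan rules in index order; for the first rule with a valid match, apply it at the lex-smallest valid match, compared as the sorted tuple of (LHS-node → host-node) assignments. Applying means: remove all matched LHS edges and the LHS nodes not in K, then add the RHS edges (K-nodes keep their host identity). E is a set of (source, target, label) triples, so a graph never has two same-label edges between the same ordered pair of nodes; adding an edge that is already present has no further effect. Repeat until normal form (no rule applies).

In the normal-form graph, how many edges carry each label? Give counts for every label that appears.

[0] host  ⇒  7 nodes, 4 edges  {3-q->0 4-q->1 5-q->0 6-q->5}
[1] R0 @ {0↦3, 1↦0, 2↦1}  ⇒  6 nodes, 3 edges  {4-q->1 5-q->0 6-q->5}
[2] R0 @ {0↦4, 1↦1, 2↦0}  ⇒  5 nodes, 2 edges  {5-q->0 6-q->5}
[3] R0 @ {0↦6, 1↦5, 2↦0}  ⇒  4 nodes, 1 edges  {5-q->0}
[4] R0 @ {0↦5, 1↦0, 2↦1}  ⇒  3 nodes, 0 edges  {∅}
halt: no rule applies after step 4
NF edges: []

Answer: (no edges)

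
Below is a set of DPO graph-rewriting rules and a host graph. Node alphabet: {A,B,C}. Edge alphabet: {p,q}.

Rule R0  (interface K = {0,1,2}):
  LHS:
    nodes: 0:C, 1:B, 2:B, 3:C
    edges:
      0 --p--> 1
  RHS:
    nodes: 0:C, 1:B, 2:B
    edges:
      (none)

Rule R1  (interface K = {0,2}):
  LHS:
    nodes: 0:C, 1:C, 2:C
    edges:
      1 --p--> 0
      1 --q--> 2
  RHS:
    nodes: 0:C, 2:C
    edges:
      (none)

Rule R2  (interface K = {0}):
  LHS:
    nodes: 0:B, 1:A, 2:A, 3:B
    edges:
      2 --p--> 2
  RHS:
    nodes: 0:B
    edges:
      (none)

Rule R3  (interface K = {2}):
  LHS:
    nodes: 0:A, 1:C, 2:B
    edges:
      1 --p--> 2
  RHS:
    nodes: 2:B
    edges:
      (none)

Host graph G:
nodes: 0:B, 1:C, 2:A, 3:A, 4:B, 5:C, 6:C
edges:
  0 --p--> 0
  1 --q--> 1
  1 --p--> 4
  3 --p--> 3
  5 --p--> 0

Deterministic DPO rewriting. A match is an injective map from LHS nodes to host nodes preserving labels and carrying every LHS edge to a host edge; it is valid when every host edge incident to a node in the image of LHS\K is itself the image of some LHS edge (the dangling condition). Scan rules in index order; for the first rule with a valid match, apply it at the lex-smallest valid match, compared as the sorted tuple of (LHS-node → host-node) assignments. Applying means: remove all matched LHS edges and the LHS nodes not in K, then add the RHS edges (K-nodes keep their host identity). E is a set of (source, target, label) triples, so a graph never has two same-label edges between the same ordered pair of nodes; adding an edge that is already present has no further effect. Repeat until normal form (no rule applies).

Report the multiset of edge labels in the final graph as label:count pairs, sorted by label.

Answer: p:2 q:1

Rewrite trace:
[0] host  ⇒  7 nodes, 5 edges  {0-p->0 1-q->1 1-p->4 3-p->3 5-p->0}
[1] R0 @ {0↦1, 1↦4, 2↦0, 3↦6}  ⇒  6 nodes, 4 edges  {0-p->0 1-q->1 3-p->3 5-p->0}
[2] R2 @ {0↦0, 1↦2, 2↦3, 3↦4}  ⇒  3 nodes, 3 edges  {0-p->0 1-q->1 5-p->0}
halt: no rule applies after step 2
NF edges: [(0, 0, 'p'), (1, 1, 'q'), (5, 0, 'p')]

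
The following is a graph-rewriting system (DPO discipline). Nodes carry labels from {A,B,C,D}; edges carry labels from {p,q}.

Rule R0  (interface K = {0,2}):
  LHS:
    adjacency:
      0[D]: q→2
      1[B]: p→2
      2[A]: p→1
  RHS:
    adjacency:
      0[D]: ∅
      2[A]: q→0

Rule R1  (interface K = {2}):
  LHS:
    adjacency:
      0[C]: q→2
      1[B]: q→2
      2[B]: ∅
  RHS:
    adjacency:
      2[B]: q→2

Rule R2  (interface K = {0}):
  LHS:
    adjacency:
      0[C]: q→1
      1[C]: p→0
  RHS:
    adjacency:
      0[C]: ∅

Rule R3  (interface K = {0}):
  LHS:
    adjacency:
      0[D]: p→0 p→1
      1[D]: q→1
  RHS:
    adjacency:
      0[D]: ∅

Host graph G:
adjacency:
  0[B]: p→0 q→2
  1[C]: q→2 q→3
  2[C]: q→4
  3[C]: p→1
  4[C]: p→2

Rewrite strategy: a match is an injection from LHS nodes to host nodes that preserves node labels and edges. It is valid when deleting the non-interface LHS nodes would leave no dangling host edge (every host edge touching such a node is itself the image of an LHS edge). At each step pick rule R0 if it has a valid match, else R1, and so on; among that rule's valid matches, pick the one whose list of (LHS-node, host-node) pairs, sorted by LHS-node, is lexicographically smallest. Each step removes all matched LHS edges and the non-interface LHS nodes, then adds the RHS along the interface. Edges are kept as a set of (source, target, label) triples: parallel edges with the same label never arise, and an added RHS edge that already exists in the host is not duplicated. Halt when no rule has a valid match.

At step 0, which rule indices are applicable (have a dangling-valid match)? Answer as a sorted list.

Answer: [R2]

Steps:
R0: no valid match — LHS pattern not found
R1: no valid match — LHS pattern not found
R2: 2 valid matches — {0↦1, 1↦3}, {0↦2, 1↦4}
R3: no valid match — LHS pattern not found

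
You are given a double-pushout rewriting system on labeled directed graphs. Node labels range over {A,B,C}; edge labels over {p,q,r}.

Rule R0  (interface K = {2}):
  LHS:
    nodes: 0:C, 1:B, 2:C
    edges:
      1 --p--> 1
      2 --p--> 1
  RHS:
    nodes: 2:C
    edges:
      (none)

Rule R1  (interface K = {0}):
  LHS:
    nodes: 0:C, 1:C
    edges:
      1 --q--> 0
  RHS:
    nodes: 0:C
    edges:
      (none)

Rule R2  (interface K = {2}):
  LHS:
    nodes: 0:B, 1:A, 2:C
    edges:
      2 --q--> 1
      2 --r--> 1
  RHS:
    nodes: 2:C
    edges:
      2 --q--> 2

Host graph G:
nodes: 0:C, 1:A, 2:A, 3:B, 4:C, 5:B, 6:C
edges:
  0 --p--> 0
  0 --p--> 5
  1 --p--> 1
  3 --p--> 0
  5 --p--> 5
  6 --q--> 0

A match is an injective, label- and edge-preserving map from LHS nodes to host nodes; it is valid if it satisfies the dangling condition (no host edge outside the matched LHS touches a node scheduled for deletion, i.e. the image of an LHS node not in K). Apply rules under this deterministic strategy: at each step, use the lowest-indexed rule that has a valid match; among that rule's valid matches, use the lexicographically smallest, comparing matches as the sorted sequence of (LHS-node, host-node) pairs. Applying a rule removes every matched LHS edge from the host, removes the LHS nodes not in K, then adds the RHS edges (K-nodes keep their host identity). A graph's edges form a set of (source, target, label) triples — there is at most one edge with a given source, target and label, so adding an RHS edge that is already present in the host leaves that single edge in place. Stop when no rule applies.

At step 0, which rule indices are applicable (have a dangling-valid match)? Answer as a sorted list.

Answer: [R0,R1]

Steps:
R0: 1 valid match — {0↦4, 1↦5, 2↦0}
R1: 1 valid match — {0↦0, 1↦6}
R2: no valid match — LHS pattern not found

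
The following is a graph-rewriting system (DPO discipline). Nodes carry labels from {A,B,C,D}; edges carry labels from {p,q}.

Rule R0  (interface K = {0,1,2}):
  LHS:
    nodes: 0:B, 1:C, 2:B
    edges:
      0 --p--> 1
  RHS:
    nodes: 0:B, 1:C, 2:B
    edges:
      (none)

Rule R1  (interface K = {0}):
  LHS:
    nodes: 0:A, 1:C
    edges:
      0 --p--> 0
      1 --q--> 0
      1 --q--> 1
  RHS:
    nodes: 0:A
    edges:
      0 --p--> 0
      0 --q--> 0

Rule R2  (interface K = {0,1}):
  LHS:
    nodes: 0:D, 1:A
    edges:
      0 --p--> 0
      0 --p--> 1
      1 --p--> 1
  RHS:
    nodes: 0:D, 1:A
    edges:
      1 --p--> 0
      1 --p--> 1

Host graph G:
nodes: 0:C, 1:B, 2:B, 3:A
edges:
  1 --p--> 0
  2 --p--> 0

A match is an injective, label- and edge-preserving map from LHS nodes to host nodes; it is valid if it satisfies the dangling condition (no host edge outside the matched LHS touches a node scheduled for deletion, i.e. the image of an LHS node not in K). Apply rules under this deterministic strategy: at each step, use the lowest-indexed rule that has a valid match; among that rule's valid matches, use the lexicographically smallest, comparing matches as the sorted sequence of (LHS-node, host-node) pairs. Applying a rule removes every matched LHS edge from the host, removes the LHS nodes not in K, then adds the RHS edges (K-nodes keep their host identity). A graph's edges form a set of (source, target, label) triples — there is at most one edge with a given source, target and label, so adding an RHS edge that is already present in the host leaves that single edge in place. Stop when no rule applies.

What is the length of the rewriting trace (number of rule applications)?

initial: |V|=4 |E|=2  E = 1-p->0 2-p->0
step 1: apply R0 at {0↦1, 1↦0, 2↦2}  → |V|=4 |E|=1  E = 2-p->0
step 2: apply R0 at {0↦2, 1↦0, 2↦1}  → |V|=4 |E|=0  E = ∅
final graph: no rule applies after step 2

Answer: 2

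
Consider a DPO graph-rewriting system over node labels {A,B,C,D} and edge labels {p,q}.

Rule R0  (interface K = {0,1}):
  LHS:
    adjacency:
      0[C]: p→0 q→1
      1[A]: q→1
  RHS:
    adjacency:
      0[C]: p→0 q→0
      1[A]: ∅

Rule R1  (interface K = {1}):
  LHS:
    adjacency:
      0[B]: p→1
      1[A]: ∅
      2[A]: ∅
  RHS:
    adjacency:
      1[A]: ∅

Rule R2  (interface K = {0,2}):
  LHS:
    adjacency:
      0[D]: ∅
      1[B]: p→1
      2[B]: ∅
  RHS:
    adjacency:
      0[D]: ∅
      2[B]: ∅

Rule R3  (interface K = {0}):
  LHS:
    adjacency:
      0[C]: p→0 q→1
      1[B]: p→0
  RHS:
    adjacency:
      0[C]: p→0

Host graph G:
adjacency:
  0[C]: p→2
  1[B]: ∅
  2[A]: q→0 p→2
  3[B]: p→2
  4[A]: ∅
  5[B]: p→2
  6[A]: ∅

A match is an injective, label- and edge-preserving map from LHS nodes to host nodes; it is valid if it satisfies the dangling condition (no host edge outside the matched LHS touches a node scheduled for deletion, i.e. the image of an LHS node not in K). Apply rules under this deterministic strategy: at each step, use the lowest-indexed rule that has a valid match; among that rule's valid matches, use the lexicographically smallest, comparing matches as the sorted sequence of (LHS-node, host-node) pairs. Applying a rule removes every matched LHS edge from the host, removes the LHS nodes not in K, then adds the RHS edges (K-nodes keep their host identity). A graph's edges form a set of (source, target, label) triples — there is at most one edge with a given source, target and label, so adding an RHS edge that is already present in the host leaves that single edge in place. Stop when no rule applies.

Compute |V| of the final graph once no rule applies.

Answer: 3

Derivation:
[0] host  ⇒  7 nodes, 5 edges  {0-p->2 2-q->0 2-p->2 3-p->2 5-p->2}
[1] R1 @ {0↦3, 1↦2, 2↦4}  ⇒  5 nodes, 4 edges  {0-p->2 2-q->0 2-p->2 5-p->2}
[2] R1 @ {0↦5, 1↦2, 2↦6}  ⇒  3 nodes, 3 edges  {0-p->2 2-q->0 2-p->2}
normal form: no rule applies after step 2
NF nodes: {0:C, 1:B, 2:A}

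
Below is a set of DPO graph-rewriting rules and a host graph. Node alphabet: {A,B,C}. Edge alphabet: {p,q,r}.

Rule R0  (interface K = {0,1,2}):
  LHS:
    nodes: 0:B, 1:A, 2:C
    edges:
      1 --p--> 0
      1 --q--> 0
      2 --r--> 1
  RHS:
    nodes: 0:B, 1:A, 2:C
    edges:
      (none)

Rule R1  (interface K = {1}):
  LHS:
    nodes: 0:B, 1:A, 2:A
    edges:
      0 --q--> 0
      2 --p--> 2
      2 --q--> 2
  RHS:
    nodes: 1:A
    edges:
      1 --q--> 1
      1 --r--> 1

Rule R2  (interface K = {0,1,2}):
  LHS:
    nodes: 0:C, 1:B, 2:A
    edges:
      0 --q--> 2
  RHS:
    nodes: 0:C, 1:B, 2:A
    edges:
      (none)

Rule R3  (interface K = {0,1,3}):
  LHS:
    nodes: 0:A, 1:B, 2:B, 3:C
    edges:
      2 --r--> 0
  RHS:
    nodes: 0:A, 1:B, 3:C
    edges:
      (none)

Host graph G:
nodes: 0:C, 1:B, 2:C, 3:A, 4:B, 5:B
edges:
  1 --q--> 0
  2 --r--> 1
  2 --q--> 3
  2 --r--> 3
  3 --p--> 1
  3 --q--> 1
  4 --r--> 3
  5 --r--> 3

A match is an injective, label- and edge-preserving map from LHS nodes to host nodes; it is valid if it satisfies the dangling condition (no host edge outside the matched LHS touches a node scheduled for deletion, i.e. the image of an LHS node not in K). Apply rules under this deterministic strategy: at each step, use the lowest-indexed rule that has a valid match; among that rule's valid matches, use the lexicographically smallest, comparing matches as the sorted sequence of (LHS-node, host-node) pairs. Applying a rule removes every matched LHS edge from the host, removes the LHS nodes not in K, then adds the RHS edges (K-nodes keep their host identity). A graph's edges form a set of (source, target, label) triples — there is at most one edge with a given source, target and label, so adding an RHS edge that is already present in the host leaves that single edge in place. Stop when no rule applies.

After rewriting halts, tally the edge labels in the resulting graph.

[0] host  ⇒  6 nodes, 8 edges  {1-q->0 2-r->1 2-q->3 2-r->3 3-p->1 3-q->1 4-r->3 5-r->3}
[1] R0 @ {0↦1, 1↦3, 2↦2}  ⇒  6 nodes, 5 edges  {1-q->0 2-r->1 2-q->3 4-r->3 5-r->3}
[2] R2 @ {0↦2, 1↦1, 2↦3}  ⇒  6 nodes, 4 edges  {1-q->0 2-r->1 4-r->3 5-r->3}
[3] R3 @ {0↦3, 1↦1, 2↦4, 3↦0}  ⇒  5 nodes, 3 edges  {1-q->0 2-r->1 5-r->3}
[4] R3 @ {0↦3, 1↦1, 2↦5, 3↦0}  ⇒  4 nodes, 2 edges  {1-q->0 2-r->1}
normal form: no rule applies after step 4
NF edges: [(1, 0, 'q'), (2, 1, 'r')]

Answer: q:1 r:1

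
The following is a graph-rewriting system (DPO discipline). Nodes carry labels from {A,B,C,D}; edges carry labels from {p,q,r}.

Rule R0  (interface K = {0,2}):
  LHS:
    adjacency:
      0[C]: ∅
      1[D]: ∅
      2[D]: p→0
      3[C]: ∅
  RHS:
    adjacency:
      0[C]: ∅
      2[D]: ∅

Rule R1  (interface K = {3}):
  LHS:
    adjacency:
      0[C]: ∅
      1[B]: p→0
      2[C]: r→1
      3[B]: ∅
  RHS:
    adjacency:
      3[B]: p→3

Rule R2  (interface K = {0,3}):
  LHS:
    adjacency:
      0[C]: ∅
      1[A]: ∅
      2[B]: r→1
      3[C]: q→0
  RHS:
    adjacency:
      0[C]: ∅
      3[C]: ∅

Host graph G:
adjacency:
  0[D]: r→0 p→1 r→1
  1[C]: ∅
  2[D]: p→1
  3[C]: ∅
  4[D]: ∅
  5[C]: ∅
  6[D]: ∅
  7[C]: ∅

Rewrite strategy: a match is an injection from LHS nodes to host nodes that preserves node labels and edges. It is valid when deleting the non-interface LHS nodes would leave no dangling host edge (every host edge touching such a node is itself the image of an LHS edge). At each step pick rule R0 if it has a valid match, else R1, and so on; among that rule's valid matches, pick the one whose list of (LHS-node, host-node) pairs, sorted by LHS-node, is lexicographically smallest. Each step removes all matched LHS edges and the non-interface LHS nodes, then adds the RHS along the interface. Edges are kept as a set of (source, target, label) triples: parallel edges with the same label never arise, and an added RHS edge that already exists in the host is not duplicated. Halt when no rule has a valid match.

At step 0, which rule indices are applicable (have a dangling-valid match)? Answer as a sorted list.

Answer: [R0]

Steps:
R0: 12 valid matches — {0↦1, 1↦4, 2↦0, 3↦3}, {0↦1, 1↦4, 2↦0, 3↦5}, {0↦1, 1↦4, 2↦0, 3↦7} (+9 more)
R1: no valid match — LHS pattern not found
R2: no valid match — LHS pattern not found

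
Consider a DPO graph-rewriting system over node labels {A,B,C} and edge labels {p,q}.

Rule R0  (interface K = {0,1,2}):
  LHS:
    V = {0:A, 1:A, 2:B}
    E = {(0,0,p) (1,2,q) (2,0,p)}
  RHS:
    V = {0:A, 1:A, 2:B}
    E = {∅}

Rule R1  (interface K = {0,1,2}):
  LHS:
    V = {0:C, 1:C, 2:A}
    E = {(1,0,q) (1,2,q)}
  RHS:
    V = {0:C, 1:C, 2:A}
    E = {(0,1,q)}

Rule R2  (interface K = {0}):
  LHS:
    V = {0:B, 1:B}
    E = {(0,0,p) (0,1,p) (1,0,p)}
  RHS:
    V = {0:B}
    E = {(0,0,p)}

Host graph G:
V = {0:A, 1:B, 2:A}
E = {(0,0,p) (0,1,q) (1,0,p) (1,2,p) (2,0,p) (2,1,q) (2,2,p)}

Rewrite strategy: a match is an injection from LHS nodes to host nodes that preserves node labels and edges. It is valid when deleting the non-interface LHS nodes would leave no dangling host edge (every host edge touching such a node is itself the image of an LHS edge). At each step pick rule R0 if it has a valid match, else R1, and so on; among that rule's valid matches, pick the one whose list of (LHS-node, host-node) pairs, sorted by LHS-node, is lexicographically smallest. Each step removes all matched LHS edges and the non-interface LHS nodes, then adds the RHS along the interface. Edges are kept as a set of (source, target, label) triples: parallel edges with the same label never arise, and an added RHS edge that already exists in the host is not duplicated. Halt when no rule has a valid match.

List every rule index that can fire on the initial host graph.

Answer: [R0]

Rewrite trace:
R0: 2 valid matches — {0↦0, 1↦2, 2↦1}, {0↦2, 1↦0, 2↦1}
R1: no valid match — LHS pattern not found
R2: no valid match — LHS pattern not found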